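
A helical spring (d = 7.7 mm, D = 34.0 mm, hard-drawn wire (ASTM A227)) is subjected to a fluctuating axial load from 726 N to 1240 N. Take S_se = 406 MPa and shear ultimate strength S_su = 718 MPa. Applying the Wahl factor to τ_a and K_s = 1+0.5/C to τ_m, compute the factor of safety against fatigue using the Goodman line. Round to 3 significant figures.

2.21

C = D/d = 34.0/7.7 = 4.4156; K_W = (4C−1)/(4C−4)+0.615/C = 1.3589; K_s = 1+0.5/C = 1.1132
F_a = (F_max−F_min)/2 = 257 N; F_m = (F_max+F_min)/2 = 983 N
τ_a = K_W·8F_aD/(πd³) = 1.3589 × 48.739 = 66.23 MPa
τ_m = K_s·8F_mD/(πd³) = 1.1132 × 186.42 = 207.53 MPa
Goodman: 1/n_f = τ_a/S_se + τ_m/S_su = 66.23/406 + 207.53/718 = 0.16313 + 0.28904 = 0.45217
n_f = 1/0.45217 = 2.212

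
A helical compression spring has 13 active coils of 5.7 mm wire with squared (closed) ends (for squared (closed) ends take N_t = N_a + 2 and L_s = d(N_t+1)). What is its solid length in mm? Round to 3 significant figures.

91.2 mm

squared (closed) ends: N_t = N_a + 2 = 13 + 2 = 15
L_s = d·(N_t+1) = 5.7 × 16 = 91.2 mm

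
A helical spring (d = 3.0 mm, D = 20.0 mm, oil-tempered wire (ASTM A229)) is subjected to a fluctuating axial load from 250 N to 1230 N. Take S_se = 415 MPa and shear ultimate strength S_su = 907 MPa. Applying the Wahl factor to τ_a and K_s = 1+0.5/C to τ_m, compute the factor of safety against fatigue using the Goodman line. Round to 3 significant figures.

C = D/d = 20.0/3.0 = 6.6667; K_W = (4C−1)/(4C−4)+0.615/C = 1.2246; K_s = 1+0.5/C = 1.0750
F_a = (F_max−F_min)/2 = 490 N; F_m = (F_max+F_min)/2 = 740 N
τ_a = K_W·8F_aD/(πd³) = 1.2246 × 924.28 = 1131.9 MPa
τ_m = K_s·8F_mD/(πd³) = 1.0750 × 1395.8 = 1500.5 MPa
Goodman: 1/n_f = τ_a/S_se + τ_m/S_su = 1131.9/415 + 1500.5/907 = 2.72740 + 1.65440 = 4.3818
n_f = 1/4.3818 = 0.2282

0.228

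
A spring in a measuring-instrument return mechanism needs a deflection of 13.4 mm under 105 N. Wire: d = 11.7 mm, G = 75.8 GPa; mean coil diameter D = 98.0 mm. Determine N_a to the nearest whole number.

24

Required rate k = F/δ = 105/13.4 = 7.8358 N/mm
N_a = Gd⁴/(8D³k) = (75.8×10³ × 11.7⁴)/(8 × 98.0³ × 7.8358)
    = 1.42041e+09 / 5.90001e+07 = 24.07 → 24 coils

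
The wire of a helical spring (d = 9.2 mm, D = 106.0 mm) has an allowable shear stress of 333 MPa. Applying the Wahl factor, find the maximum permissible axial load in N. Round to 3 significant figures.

C = D/d = 106.0/9.2 = 11.5217
K_W = (4C−1)/(4C−4) + 0.615/C = 45.087/42.087 + 0.0534 = 1.1247
τ_max = K·8FD/(πd³) → F_max = τ_allow·πd³/(8DK)
F_max = 333·π·9.2³/(8·106.0·1.1247) = 8.1462e+05/953.71 = 854.16 N

854 N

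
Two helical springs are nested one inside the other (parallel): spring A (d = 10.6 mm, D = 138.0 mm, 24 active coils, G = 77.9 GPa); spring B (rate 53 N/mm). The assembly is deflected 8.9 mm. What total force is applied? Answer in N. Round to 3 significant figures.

k_A = Gd⁴/(8D³N_a) = (77.9×10³)(10.6⁴)/(8·138.0³·24) = 1.949 N/mm
Parallel: k_eq = 1.949 + 53 = 54.949 N/mm
F = k_eq·δ = 54.949·8.9 = 489.05 N

489 N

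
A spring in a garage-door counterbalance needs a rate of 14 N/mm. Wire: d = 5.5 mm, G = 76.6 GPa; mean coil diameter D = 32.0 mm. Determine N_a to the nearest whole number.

19

N_a = Gd⁴/(8D³k) = (76.6×10³ × 5.5⁴)/(8 × 32.0³ × 14)
    = 7.00938e+07 / 3.67002e+06 = 19.1 → 19 coils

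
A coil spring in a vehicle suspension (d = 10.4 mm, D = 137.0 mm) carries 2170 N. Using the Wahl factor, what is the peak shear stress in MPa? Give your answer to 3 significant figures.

746 MPa

Spring index C = D/d = 137.0/10.4 = 13.1731
K_W = (4C−1)/(4C−4) + 0.615/C = 51.692/48.692 + 0.0467 = 1.1083
τ₀ = 8FD/(πd³) = 8·2170·137.0/(π·10.4³) = 2.37832e+06/3533.9 = 673.01 MPa
τ_max = K·τ₀ = 1.1083 × 673.01 = 745.89 MPa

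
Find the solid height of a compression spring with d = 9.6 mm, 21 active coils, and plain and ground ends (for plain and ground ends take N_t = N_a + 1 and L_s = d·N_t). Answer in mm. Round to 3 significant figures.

plain and ground ends: N_t = N_a + 1 = 21 + 1 = 22
L_s = d·N_t = 9.6 × 22 = 211.2 mm

211 mm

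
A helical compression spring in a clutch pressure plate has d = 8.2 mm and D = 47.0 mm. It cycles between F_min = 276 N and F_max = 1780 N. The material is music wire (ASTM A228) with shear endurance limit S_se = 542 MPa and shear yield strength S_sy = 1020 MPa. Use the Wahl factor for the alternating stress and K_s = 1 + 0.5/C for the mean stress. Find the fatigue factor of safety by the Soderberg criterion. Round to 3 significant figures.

1.62

C = D/d = 47.0/8.2 = 5.7317; K_W = (4C−1)/(4C−4)+0.615/C = 1.2658; K_s = 1+0.5/C = 1.0872
F_a = (F_max−F_min)/2 = 752 N; F_m = (F_max+F_min)/2 = 1028 N
τ_a = K_W·8F_aD/(πd³) = 1.2658 × 163.24 = 206.62 MPa
τ_m = K_s·8F_mD/(πd³) = 1.0872 × 223.15 = 242.61 MPa
Soderberg: 1/n_f = τ_a/S_se + τ_m/S_sy = 206.62/542 + 242.61/1020 = 0.38122 + 0.23786 = 0.61908
n_f = 1/0.61908 = 1.615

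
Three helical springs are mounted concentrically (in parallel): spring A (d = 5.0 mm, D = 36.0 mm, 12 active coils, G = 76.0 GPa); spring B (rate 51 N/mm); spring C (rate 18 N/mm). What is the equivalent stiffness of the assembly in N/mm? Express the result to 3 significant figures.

79.6 N/mm

k_A = Gd⁴/(8D³N_a) = (76.0×10³)(5.0⁴)/(8·36.0³·12) = 10.605 N/mm
Parallel: k_eq = 10.605 + 51 + 18 = 79.605 N/mm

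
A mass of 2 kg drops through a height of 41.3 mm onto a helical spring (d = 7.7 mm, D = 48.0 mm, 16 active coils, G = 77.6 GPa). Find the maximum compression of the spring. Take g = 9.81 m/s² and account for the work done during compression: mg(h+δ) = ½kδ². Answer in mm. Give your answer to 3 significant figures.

10.2 mm

k = Gd⁴/(8D³N_a) = (77.6×10³)(7.7⁴)/(8·48.0³·16) = 19.27 N/mm
W = mg = 2 × 9.81 = 19.62 N
½kδ² − Wδ − Wh = 0 → δ = (W + √(W² + 2kWh))/k
δ = (19.62 + √(384.94 + 31229.9))/19.27 = (19.62 + 177.81)/19.27 = 10.245 mm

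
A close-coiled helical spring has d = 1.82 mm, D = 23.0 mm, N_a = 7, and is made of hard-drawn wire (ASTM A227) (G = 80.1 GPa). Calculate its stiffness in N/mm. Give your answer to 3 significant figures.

1.29 N/mm

k = Gd⁴/(8D³N_a) = (80.1×10³ × 1.82⁴) / (8 × 23.0³ × 7)
  = 878857 / 681352 = 1.2899 N/mm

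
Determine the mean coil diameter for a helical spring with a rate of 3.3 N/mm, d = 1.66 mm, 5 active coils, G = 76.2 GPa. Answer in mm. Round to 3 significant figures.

D = (Gd⁴/(8N_a·k))^(1/3) = (76.2×10³·1.66⁴/(8·5·3.3))^(1/3)
  = (4383.42)^(1/3) = 16.3658 mm

16.4 mm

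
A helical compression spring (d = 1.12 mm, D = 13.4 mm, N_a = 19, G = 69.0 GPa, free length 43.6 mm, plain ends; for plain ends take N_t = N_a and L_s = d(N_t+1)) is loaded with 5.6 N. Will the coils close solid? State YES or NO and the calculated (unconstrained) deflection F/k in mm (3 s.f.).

NO, δ = 18.9 mm

k = Gd⁴/(8D³N_a) = (69.0×10³)(1.12⁴)/(8·13.4³·19) = 0.29687 N/mm
N_t = 19; L_s = 1.12·20 = 22.4 mm; δ_solid = L₀ − L_s = 43.6 − 22.4 = 21.2 mm
δ = F/k = 5.6/0.29687 = 18.864 mm
δ < δ_solid → spring does not go solid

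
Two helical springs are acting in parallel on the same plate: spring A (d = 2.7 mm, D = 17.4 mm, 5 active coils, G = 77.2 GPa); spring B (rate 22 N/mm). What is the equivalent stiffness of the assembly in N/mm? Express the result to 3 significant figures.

41.5 N/mm

k_A = Gd⁴/(8D³N_a) = (77.2×10³)(2.7⁴)/(8·17.4³·5) = 19.47 N/mm
Parallel: k_eq = 19.47 + 22 = 41.47 N/mm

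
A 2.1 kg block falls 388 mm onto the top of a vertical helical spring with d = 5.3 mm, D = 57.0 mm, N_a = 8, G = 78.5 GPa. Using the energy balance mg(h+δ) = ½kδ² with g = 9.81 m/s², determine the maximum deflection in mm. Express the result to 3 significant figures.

59.4 mm

k = Gd⁴/(8D³N_a) = (78.5×10³)(5.3⁴)/(8·57.0³·8) = 5.226 N/mm
W = mg = 2.1 × 9.81 = 20.601 N
½kδ² − Wδ − Wh = 0 → δ = (W + √(W² + 2kWh))/k
δ = (20.601 + √(424.4 + 83544.6))/5.226 = (20.601 + 289.77)/5.226 = 59.391 mm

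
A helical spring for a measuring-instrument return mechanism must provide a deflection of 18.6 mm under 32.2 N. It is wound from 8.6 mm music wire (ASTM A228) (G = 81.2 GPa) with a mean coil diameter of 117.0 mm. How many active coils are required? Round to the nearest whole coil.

Required rate k = F/δ = 32.2/18.6 = 1.7312 N/mm
N_a = Gd⁴/(8D³k) = (81.2×10³ × 8.6⁴)/(8 × 117.0³ × 1.7312)
    = 4.44171e+08 / 2.21815e+07 = 20.02 → 20 coils

20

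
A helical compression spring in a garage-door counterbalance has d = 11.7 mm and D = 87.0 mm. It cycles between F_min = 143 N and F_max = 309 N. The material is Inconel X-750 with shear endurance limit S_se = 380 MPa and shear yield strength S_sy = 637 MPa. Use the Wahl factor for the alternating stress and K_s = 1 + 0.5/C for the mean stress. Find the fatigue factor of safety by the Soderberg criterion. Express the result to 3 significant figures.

C = D/d = 87.0/11.7 = 7.4359; K_W = (4C−1)/(4C−4)+0.615/C = 1.1992; K_s = 1+0.5/C = 1.0672
F_a = (F_max−F_min)/2 = 83 N; F_m = (F_max+F_min)/2 = 226 N
τ_a = K_W·8F_aD/(πd³) = 1.1992 × 11.481 = 13.768 MPa
τ_m = K_s·8F_mD/(πd³) = 1.0672 × 31.262 = 33.364 MPa
Soderberg: 1/n_f = τ_a/S_se + τ_m/S_sy = 13.768/380 + 33.364/637 = 0.03623 + 0.05238 = 0.088609
n_f = 1/0.088609 = 11.29

11.3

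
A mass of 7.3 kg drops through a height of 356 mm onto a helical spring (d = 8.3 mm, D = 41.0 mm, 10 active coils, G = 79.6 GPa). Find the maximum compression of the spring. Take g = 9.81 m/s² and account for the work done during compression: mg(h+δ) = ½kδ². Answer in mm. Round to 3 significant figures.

28.3 mm

k = Gd⁴/(8D³N_a) = (79.6×10³)(8.3⁴)/(8·41.0³·10) = 68.515 N/mm
W = mg = 7.3 × 9.81 = 71.613 N
½kδ² − Wδ − Wh = 0 → δ = (W + √(W² + 2kWh))/k
δ = (71.613 + √(5128.4 + 3.49346e+06))/68.515 = (71.613 + 1870.5)/68.515 = 28.345 mm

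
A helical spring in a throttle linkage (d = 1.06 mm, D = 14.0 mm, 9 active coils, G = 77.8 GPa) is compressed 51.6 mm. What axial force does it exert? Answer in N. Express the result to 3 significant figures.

25.7 N

k = Gd⁴/(8D³N_a) = (77.8×10³)(1.06⁴)/(8·14.0³·9) = 0.49715 N/mm
F = k·δ = 0.49715 × 51.6 = 25.653 N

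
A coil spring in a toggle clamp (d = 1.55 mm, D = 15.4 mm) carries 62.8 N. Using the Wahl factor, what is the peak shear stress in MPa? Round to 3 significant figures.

Spring index C = D/d = 15.4/1.55 = 9.9355
K_W = (4C−1)/(4C−4) + 0.615/C = 38.742/35.742 + 0.0619 = 1.1458
τ₀ = 8FD/(πd³) = 8·62.8·15.4/(π·1.55³) = 7736.96/11.699 = 661.34 MPa
τ_max = K·τ₀ = 1.1458 × 661.34 = 757.79 MPa

758 MPa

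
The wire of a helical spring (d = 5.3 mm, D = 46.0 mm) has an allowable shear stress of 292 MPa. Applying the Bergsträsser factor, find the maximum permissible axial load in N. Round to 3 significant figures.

321 N

C = D/d = 46.0/5.3 = 8.6792
K_B = (4C+2)/(4C−3) = 36.717/31.717 = 1.1576
τ_max = K·8FD/(πd³) → F_max = τ_allow·πd³/(8DK)
F_max = 292·π·5.3³/(8·46.0·1.1576) = 1.3657e+05/426.01 = 320.58 N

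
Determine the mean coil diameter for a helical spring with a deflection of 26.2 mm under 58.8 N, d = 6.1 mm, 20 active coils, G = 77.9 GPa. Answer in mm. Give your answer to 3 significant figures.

Required rate k = F/δ = 58.8/26.2 = 2.2443 N/mm
D = (Gd⁴/(8N_a·k))^(1/3) = (77.9×10³·6.1⁴/(8·20·2.2443))^(1/3)
  = (300373)^(1/3) = 66.9710 mm

67.0 mm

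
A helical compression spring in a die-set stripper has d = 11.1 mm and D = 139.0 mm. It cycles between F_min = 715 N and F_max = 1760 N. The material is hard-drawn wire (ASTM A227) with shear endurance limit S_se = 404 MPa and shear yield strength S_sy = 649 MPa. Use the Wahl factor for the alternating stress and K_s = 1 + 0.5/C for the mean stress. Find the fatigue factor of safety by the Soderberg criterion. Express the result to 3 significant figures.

1.13

C = D/d = 139.0/11.1 = 12.5225; K_W = (4C−1)/(4C−4)+0.615/C = 1.1142; K_s = 1+0.5/C = 1.0399
F_a = (F_max−F_min)/2 = 522.5 N; F_m = (F_max+F_min)/2 = 1237.5 N
τ_a = K_W·8F_aD/(πd³) = 1.1142 × 135.23 = 150.67 MPa
τ_m = K_s·8F_mD/(πd³) = 1.0399 × 320.28 = 333.07 MPa
Soderberg: 1/n_f = τ_a/S_se + τ_m/S_sy = 150.67/404 + 333.07/649 = 0.37295 + 0.51320 = 0.88616
n_f = 1/0.88616 = 1.128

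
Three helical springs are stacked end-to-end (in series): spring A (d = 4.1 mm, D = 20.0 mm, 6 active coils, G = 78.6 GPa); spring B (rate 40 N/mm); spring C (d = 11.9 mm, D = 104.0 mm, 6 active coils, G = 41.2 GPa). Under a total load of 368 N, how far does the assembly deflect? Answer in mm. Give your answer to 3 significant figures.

39.6 mm

k_A = Gd⁴/(8D³N_a) = (78.6×10³)(4.1⁴)/(8·20.0³·6) = 57.84 N/mm
k_C = Gd⁴/(8D³N_a) = (41.2×10³)(11.9⁴)/(8·104.0³·6) = 15.302 N/mm
Series: 1/k_eq = 1/57.84 + 1/40 + 1/15.302 = 0.10764; k_eq = 9.2902 N/mm
δ = F/k_eq = 368/9.2902 = 39.612 mm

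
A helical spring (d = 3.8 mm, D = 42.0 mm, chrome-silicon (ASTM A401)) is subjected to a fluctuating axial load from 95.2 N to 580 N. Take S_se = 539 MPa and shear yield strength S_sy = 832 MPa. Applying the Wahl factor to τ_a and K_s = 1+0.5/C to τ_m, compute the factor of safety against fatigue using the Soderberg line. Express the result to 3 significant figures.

0.550

C = D/d = 42.0/3.8 = 11.0526; K_W = (4C−1)/(4C−4)+0.615/C = 1.1303; K_s = 1+0.5/C = 1.0452
F_a = (F_max−F_min)/2 = 242.4 N; F_m = (F_max+F_min)/2 = 337.6 N
τ_a = K_W·8F_aD/(πd³) = 1.1303 × 472.47 = 534.01 MPa
τ_m = K_s·8F_mD/(πd³) = 1.0452 × 658.02 = 687.79 MPa
Soderberg: 1/n_f = τ_a/S_se + τ_m/S_sy = 534.01/539 + 687.79/832 = 0.99073 + 0.82667 = 1.8174
n_f = 1/1.8174 = 0.5502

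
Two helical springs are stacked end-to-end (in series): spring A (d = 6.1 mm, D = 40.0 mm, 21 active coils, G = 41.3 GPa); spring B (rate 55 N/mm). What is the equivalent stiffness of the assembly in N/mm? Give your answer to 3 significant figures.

k_A = Gd⁴/(8D³N_a) = (41.3×10³)(6.1⁴)/(8·40.0³·21) = 5.3184 N/mm
Series: 1/k_eq = 1/5.3184 + 1/55 = 0.20621; k_eq = 4.8495 N/mm

4.85 N/mm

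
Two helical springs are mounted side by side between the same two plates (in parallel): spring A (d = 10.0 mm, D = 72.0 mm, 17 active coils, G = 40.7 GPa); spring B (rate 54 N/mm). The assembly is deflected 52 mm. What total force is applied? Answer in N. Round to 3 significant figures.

k_A = Gd⁴/(8D³N_a) = (40.7×10³)(10.0⁴)/(8·72.0³·17) = 8.0179 N/mm
Parallel: k_eq = 8.0179 + 54 = 62.018 N/mm
F = k_eq·δ = 62.018·52 = 3224.9 N

3220 N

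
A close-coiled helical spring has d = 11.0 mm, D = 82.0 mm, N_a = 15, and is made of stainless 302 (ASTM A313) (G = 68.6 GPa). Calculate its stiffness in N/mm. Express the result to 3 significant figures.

k = Gd⁴/(8D³N_a) = (68.6×10³ × 11.0⁴) / (8 × 82.0³ × 15)
  = 1.00437e+09 / 6.61642e+07 = 15.18 N/mm

15.2 N/mm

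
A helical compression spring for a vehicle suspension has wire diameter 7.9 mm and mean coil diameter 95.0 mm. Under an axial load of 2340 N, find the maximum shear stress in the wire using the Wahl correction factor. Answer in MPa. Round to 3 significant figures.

1280 MPa

Spring index C = D/d = 95.0/7.9 = 12.0253
K_W = (4C−1)/(4C−4) + 0.615/C = 47.101/44.101 + 0.0511 = 1.1192
τ₀ = 8FD/(πd³) = 8·2340·95.0/(π·7.9³) = 1.7784e+06/1548.9 = 1148.1 MPa
τ_max = K·τ₀ = 1.1192 × 1148.1 = 1285 MPa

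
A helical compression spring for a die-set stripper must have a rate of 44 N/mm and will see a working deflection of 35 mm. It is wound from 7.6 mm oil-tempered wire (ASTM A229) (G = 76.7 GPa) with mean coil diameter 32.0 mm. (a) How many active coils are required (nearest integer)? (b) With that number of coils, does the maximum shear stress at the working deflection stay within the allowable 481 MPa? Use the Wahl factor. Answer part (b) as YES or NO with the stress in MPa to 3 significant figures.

N_a = Gd⁴/(8D³k) = (76.7×10³)(7.6⁴)/(8·32.0³·44) = 22.18 → N_a = 22
Actual rate k = Gd⁴/(8D³·22) = 44.37 N/mm
Working load F = kδ = 44.37·35 = 1552.9 N
C = 32.0/7.6 = 4.2105; K_W = (4C−1)/(4C−4)+0.615/C = 1.3797
τ_max = K_W·8FD/(πd³) = 1.3797·288.27 = 397.72 MPa
τ_max ≤ 481 MPa → acceptable

(a) 22 coils; (b) YES, τ_max = 398 MPa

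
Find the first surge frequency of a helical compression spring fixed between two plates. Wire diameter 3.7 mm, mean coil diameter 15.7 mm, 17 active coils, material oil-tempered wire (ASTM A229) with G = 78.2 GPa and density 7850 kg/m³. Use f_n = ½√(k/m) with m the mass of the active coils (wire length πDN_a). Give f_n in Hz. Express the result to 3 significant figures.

314 Hz

k = Gd⁴/(8D³N_a) = (78.2×10³)(3.7⁴)/(8·15.7³·17) = 27.847 N/mm = 27847 N/m
Wire length L = πDN_a = π·15.7·17 = 838.49 mm
m = ρ·(πd²/4)·L = 7850 × 10.752×10⁻⁶ m² × 0.83849 m = 0.070772 kg
f_n = ½√(k/m) = 0.5·√(27847/0.070772) = 0.5·√(3.9347e+05) = 313.64 Hz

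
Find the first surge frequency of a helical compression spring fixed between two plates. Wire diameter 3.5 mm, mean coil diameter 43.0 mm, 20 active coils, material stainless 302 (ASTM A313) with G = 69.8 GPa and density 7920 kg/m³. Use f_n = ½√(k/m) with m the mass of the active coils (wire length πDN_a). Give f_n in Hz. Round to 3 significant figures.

31.6 Hz

k = Gd⁴/(8D³N_a) = (69.8×10³)(3.5⁴)/(8·43.0³·20) = 0.82338 N/mm = 823.38 N/m
Wire length L = πDN_a = π·43.0·20 = 2701.8 mm
m = ρ·(πd²/4)·L = 7920 × 9.6211×10⁻⁶ m² × 2.7018 m = 0.20587 kg
f_n = ½√(k/m) = 0.5·√(823.38/0.20587) = 0.5·√(3999.5) = 31.621 Hz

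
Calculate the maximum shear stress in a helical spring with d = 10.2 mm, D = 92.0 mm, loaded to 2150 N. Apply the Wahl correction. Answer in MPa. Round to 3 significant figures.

551 MPa

Spring index C = D/d = 92.0/10.2 = 9.0196
K_W = (4C−1)/(4C−4) + 0.615/C = 35.078/32.078 + 0.0682 = 1.1617
τ₀ = 8FD/(πd³) = 8·2150·92.0/(π·10.2³) = 1.5824e+06/3333.9 = 474.64 MPa
τ_max = K·τ₀ = 1.1617 × 474.64 = 551.39 MPa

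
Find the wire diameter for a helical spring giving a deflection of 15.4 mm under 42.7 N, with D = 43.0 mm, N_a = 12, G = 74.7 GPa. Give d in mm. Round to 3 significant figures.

Required rate k = F/δ = 42.7/15.4 = 2.7727 N/mm
d = (8D³N_a·k / G)^(1/4) = (8·43.0³·12·2.7727 / (74.7×10³))^0.25
  = (283.31)^0.25 = 4.1027 mm

4.10 mm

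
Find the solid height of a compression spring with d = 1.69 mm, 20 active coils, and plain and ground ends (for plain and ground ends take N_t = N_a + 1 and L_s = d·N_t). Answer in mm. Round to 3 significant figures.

35.5 mm

plain and ground ends: N_t = N_a + 1 = 20 + 1 = 21
L_s = d·N_t = 1.69 × 21 = 35.49 mm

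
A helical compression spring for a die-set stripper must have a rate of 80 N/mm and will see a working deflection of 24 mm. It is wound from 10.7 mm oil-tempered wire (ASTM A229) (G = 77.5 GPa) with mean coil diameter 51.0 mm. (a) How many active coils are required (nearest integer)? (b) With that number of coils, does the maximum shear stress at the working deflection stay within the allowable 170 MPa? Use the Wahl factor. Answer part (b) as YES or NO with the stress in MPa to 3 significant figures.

N_a = Gd⁴/(8D³k) = (77.5×10³)(10.7⁴)/(8·51.0³·80) = 11.97 → N_a = 12
Actual rate k = Gd⁴/(8D³·12) = 79.773 N/mm
Working load F = kδ = 79.773·24 = 1914.5 N
C = 51.0/10.7 = 4.7664; K_W = (4C−1)/(4C−4)+0.615/C = 1.3282
τ_max = K_W·8FD/(πd³) = 1.3282·202.97 = 269.57 MPa
τ_max > 170 MPa → exceeds allowable

(a) 12 coils; (b) NO, τ_max = 270 MPa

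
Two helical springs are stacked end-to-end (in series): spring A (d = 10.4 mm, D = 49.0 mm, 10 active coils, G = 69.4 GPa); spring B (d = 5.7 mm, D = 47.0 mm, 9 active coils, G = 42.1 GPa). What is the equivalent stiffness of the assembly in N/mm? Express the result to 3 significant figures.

k_A = Gd⁴/(8D³N_a) = (69.4×10³)(10.4⁴)/(8·49.0³·10) = 86.261 N/mm
k_B = Gd⁴/(8D³N_a) = (42.1×10³)(5.7⁴)/(8·47.0³·9) = 5.945 N/mm
Series: 1/k_eq = 1/86.261 + 1/5.945 = 0.1798; k_eq = 5.5617 N/mm

5.56 N/mm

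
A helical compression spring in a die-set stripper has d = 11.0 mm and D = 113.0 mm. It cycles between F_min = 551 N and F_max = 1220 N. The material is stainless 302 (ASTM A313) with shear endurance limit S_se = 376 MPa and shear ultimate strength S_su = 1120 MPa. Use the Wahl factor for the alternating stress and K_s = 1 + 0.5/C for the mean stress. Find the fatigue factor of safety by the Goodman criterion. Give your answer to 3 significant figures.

2.51

C = D/d = 113.0/11.0 = 10.2727; K_W = (4C−1)/(4C−4)+0.615/C = 1.1407; K_s = 1+0.5/C = 1.0487
F_a = (F_max−F_min)/2 = 334.5 N; F_m = (F_max+F_min)/2 = 885.5 N
τ_a = K_W·8F_aD/(πd³) = 1.1407 × 72.316 = 82.495 MPa
τ_m = K_s·8F_mD/(πd³) = 1.0487 × 191.44 = 200.76 MPa
Goodman: 1/n_f = τ_a/S_se + τ_m/S_su = 82.495/376 + 200.76/1120 = 0.21940 + 0.17925 = 0.39865
n_f = 1/0.39865 = 2.508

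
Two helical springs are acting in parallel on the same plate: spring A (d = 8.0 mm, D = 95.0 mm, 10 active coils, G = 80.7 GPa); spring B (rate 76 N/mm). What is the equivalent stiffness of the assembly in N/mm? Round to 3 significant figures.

k_A = Gd⁴/(8D³N_a) = (80.7×10³)(8.0⁴)/(8·95.0³·10) = 4.8192 N/mm
Parallel: k_eq = 4.8192 + 76 = 80.819 N/mm

80.8 N/mm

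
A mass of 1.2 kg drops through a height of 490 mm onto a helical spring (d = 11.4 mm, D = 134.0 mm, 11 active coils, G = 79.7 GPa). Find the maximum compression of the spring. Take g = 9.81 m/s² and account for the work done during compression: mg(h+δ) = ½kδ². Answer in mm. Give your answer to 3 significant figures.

k = Gd⁴/(8D³N_a) = (79.7×10³)(11.4⁴)/(8·134.0³·11) = 6.3574 N/mm
W = mg = 1.2 × 9.81 = 11.772 N
½kδ² − Wδ − Wh = 0 → δ = (W + √(W² + 2kWh))/k
δ = (11.772 + √(138.58 + 73342.7))/6.3574 = (11.772 + 271.07)/6.3574 = 44.491 mm

44.5 mm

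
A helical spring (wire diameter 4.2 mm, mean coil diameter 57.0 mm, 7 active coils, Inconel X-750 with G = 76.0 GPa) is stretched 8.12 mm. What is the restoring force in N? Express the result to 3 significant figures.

18.5 N

k = Gd⁴/(8D³N_a) = (76.0×10³)(4.2⁴)/(8·57.0³·7) = 2.2803 N/mm
F = k·δ = 2.2803 × 8.12 = 18.516 N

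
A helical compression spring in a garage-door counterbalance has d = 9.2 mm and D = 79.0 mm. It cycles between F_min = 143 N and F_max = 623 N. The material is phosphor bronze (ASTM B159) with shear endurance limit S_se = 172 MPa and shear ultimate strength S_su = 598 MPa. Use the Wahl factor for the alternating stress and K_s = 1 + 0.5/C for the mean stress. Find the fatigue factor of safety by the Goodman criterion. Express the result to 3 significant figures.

1.67

C = D/d = 79.0/9.2 = 8.5870; K_W = (4C−1)/(4C−4)+0.615/C = 1.1705; K_s = 1+0.5/C = 1.0582
F_a = (F_max−F_min)/2 = 240 N; F_m = (F_max+F_min)/2 = 383 N
τ_a = K_W·8F_aD/(πd³) = 1.1705 × 62.003 = 72.573 MPa
τ_m = K_s·8F_mD/(πd³) = 1.0582 × 98.947 = 104.71 MPa
Goodman: 1/n_f = τ_a/S_se + τ_m/S_su = 72.573/172 + 104.71/598 = 0.42194 + 0.17510 = 0.59704
n_f = 1/0.59704 = 1.675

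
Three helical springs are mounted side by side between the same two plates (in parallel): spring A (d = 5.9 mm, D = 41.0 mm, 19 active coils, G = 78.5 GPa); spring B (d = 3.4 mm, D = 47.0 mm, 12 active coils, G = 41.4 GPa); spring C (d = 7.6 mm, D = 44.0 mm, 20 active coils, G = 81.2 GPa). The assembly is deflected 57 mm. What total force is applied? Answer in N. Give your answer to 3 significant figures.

1680 N

k_A = Gd⁴/(8D³N_a) = (78.5×10³)(5.9⁴)/(8·41.0³·19) = 9.0799 N/mm
k_B = Gd⁴/(8D³N_a) = (41.4×10³)(3.4⁴)/(8·47.0³·12) = 0.55507 N/mm
k_C = Gd⁴/(8D³N_a) = (81.2×10³)(7.6⁴)/(8·44.0³·20) = 19.876 N/mm
Parallel: k_eq = 9.0799 + 0.55507 + 19.876 = 29.511 N/mm
F = k_eq·δ = 29.511·57 = 1682.1 N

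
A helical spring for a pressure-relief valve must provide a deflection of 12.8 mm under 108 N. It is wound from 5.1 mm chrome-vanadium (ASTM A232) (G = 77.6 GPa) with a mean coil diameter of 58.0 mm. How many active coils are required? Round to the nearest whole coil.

4

Required rate k = F/δ = 108/12.8 = 8.4375 N/mm
N_a = Gd⁴/(8D³k) = (77.6×10³ × 5.1⁴)/(8 × 58.0³ × 8.4375)
    = 5.2498e+07 / 1.31701e+07 = 3.986 → 4 coils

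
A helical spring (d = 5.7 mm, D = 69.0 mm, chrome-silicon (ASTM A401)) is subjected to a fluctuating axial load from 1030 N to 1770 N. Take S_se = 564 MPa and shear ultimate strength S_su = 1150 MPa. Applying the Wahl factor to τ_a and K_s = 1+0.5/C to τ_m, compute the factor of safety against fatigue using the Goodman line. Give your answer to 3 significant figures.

C = D/d = 69.0/5.7 = 12.1053; K_W = (4C−1)/(4C−4)+0.615/C = 1.1183; K_s = 1+0.5/C = 1.0413
F_a = (F_max−F_min)/2 = 370 N; F_m = (F_max+F_min)/2 = 1400 N
τ_a = K_W·8F_aD/(πd³) = 1.1183 × 351.05 = 392.59 MPa
τ_m = K_s·8F_mD/(πd³) = 1.0413 × 1328.3 = 1383.2 MPa
Goodman: 1/n_f = τ_a/S_se + τ_m/S_su = 392.59/564 + 1383.2/1150 = 0.69608 + 1.20274 = 1.8988
n_f = 1/1.8988 = 0.5266

0.527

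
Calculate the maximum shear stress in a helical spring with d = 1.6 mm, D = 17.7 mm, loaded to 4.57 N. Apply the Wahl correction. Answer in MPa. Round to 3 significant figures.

56.8 MPa

Spring index C = D/d = 17.7/1.6 = 11.0625
K_W = (4C−1)/(4C−4) + 0.615/C = 43.250/40.250 + 0.0556 = 1.1301
τ₀ = 8FD/(πd³) = 8·4.57·17.7/(π·1.6³) = 647.112/12.868 = 50.289 MPa
τ_max = K·τ₀ = 1.1301 × 50.289 = 56.833 MPa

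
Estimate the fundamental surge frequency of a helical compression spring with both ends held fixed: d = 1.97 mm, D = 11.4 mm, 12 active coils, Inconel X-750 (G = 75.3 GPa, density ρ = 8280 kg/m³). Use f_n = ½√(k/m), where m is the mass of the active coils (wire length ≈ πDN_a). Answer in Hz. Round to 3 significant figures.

k = Gd⁴/(8D³N_a) = (75.3×10³)(1.97⁴)/(8·11.4³·12) = 7.974 N/mm = 7974 N/m
Wire length L = πDN_a = π·11.4·12 = 429.77 mm
m = ρ·(πd²/4)·L = 8280 × 3.0481×10⁻⁶ m² × 0.42977 m = 0.010846 kg
f_n = ½√(k/m) = 0.5·√(7974/0.010846) = 0.5·√(7.3517e+05) = 428.71 Hz

429 Hz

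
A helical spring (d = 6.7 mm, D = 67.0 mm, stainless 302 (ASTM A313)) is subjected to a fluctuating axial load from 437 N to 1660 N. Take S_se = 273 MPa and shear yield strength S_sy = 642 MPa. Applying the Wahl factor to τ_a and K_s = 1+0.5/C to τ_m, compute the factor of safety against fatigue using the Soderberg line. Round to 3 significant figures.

0.412

C = D/d = 67.0/6.7 = 10.0000; K_W = (4C−1)/(4C−4)+0.615/C = 1.1448; K_s = 1+0.5/C = 1.0500
F_a = (F_max−F_min)/2 = 611.5 N; F_m = (F_max+F_min)/2 = 1048.5 N
τ_a = K_W·8F_aD/(πd³) = 1.1448 × 346.89 = 397.13 MPa
τ_m = K_s·8F_mD/(πd³) = 1.0500 × 594.78 = 624.52 MPa
Soderberg: 1/n_f = τ_a/S_se + τ_m/S_sy = 397.13/273 + 624.52/642 = 1.45468 + 0.97278 = 2.4275
n_f = 1/2.4275 = 0.412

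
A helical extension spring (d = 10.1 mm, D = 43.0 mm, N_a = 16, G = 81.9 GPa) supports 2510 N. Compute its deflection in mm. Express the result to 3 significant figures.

k = Gd⁴/(8D³N_a) = (81.9×10³)(10.1⁴)/(8·43.0³·16) = 83.744 N/mm
δ = F/k = 2510 / 83.744 = 29.972 mm

30.0 mm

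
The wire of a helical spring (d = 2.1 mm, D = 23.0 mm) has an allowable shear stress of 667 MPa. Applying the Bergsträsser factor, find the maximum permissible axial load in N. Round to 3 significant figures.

94.0 N

C = D/d = 23.0/2.1 = 10.9524
K_B = (4C+2)/(4C−3) = 45.810/40.810 = 1.1225
τ_max = K·8FD/(πd³) → F_max = τ_allow·πd³/(8DK)
F_max = 667·π·2.1³/(8·23.0·1.1225) = 19406/206.54 = 93.955 N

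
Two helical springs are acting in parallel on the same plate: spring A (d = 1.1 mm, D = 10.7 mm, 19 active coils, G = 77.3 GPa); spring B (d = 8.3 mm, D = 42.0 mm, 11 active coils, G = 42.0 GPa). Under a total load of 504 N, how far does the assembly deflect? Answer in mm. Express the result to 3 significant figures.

16.2 mm

k_A = Gd⁴/(8D³N_a) = (77.3×10³)(1.1⁴)/(8·10.7³·19) = 0.60779 N/mm
k_B = Gd⁴/(8D³N_a) = (42.0×10³)(8.3⁴)/(8·42.0³·11) = 30.573 N/mm
Parallel: k_eq = 0.60779 + 30.573 = 31.18 N/mm
δ = F/k_eq = 504/31.18 = 16.164 mm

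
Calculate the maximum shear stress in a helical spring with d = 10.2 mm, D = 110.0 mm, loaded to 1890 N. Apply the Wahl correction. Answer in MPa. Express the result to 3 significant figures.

Spring index C = D/d = 110.0/10.2 = 10.7843
K_W = (4C−1)/(4C−4) + 0.615/C = 42.137/39.137 + 0.0570 = 1.1337
τ₀ = 8FD/(πd³) = 8·1890·110.0/(π·10.2³) = 1.6632e+06/3333.9 = 498.88 MPa
τ_max = K·τ₀ = 1.1337 × 498.88 = 565.57 MPa

566 MPa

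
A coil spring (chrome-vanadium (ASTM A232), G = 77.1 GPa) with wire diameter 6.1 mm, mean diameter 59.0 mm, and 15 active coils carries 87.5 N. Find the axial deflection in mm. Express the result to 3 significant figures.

k = Gd⁴/(8D³N_a) = (77.1×10³)(6.1⁴)/(8·59.0³·15) = 4.3315 N/mm
δ = F/k = 87.5 / 4.3315 = 20.201 mm

20.2 mm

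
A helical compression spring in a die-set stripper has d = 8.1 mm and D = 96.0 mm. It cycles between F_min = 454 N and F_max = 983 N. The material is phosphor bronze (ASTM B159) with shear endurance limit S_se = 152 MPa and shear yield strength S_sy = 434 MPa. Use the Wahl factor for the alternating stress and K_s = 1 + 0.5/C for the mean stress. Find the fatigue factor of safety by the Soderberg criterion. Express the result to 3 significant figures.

C = D/d = 96.0/8.1 = 11.8519; K_W = (4C−1)/(4C−4)+0.615/C = 1.1210; K_s = 1+0.5/C = 1.0422
F_a = (F_max−F_min)/2 = 264.5 N; F_m = (F_max+F_min)/2 = 718.5 N
τ_a = K_W·8F_aD/(πd³) = 1.1210 × 121.67 = 136.39 MPa
τ_m = K_s·8F_mD/(πd³) = 1.0422 × 330.51 = 344.45 MPa
Soderberg: 1/n_f = τ_a/S_se + τ_m/S_sy = 136.39/152 + 344.45/434 = 0.89732 + 0.79367 = 1.691
n_f = 1/1.691 = 0.5914

0.591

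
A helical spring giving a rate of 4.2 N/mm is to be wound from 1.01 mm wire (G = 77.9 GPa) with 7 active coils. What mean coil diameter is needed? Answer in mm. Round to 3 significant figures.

D = (Gd⁴/(8N_a·k))^(1/3) = (77.9×10³·1.01⁴/(8·7·4.2))^(1/3)
  = (344.656)^(1/3) = 7.0112 mm

7.01 mm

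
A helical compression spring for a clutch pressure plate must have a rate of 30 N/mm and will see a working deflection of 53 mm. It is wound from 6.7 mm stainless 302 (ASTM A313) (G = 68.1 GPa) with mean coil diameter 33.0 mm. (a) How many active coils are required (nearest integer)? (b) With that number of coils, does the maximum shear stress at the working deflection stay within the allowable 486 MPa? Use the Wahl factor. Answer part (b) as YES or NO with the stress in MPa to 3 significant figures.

(a) 16 coils; (b) NO, τ_max = 581 MPa

N_a = Gd⁴/(8D³k) = (68.1×10³)(6.7⁴)/(8·33.0³·30) = 15.91 → N_a = 16
Actual rate k = Gd⁴/(8D³·16) = 29.833 N/mm
Working load F = kδ = 29.833·53 = 1581.1 N
C = 33.0/6.7 = 4.9254; K_W = (4C−1)/(4C−4)+0.615/C = 1.3159
τ_max = K_W·8FD/(πd³) = 1.3159·441.77 = 581.34 MPa
τ_max > 486 MPa → exceeds allowable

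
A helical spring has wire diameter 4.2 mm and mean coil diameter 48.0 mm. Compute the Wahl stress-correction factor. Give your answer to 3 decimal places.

C = D/d = 48.0/4.2 = 11.4286
K_W = (4C−1)/(4C−4) + 0.615/C = 44.714/41.714 + 0.0538 = 1.1257

1.126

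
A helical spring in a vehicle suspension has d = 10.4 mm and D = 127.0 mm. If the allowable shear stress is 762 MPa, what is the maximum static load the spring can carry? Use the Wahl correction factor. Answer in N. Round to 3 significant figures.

C = D/d = 127.0/10.4 = 12.2115
K_W = (4C−1)/(4C−4) + 0.615/C = 47.846/44.846 + 0.0504 = 1.1173
τ_max = K·8FD/(πd³) → F_max = τ_allow·πd³/(8DK)
F_max = 762·π·10.4³/(8·127.0·1.1173) = 2.6928e+06/1135.1 = 2372.2 N

2370 N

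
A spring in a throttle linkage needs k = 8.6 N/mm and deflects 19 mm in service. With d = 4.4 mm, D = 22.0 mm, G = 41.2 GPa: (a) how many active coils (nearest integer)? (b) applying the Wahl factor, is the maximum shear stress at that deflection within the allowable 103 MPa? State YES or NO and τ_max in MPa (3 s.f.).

(a) 21 coils; (b) NO, τ_max = 141 MPa

N_a = Gd⁴/(8D³k) = (41.2×10³)(4.4⁴)/(8·22.0³·8.6) = 21.08 → N_a = 21
Actual rate k = Gd⁴/(8D³·21) = 8.6324 N/mm
Working load F = kδ = 8.6324·19 = 164.02 N
C = 22.0/4.4 = 5.0000; K_W = (4C−1)/(4C−4)+0.615/C = 1.3105
τ_max = K_W·8FD/(πd³) = 1.3105·107.87 = 141.36 MPa
τ_max > 103 MPa → exceeds allowable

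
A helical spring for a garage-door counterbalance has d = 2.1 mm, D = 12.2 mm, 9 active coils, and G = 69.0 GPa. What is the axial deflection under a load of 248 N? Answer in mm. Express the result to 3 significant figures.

24.2 mm

k = Gd⁴/(8D³N_a) = (69.0×10³)(2.1⁴)/(8·12.2³·9) = 10.264 N/mm
δ = F/k = 248 / 10.264 = 24.162 mm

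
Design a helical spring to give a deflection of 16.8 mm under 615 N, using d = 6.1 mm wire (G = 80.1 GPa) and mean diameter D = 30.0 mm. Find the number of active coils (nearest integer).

14

Required rate k = F/δ = 615/16.8 = 36.607 N/mm
N_a = Gd⁴/(8D³k) = (80.1×10³ × 6.1⁴)/(8 × 30.0³ × 36.607)
    = 1.10905e+08 / 7.90714e+06 = 14.03 → 14 coils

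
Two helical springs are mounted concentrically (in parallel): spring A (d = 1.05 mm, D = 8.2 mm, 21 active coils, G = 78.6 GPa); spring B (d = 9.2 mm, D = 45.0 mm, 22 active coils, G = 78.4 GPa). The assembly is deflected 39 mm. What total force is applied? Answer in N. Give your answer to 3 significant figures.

k_A = Gd⁴/(8D³N_a) = (78.6×10³)(1.05⁴)/(8·8.2³·21) = 1.0314 N/mm
k_B = Gd⁴/(8D³N_a) = (78.4×10³)(9.2⁴)/(8·45.0³·22) = 35.02 N/mm
Parallel: k_eq = 1.0314 + 35.02 = 36.051 N/mm
F = k_eq·δ = 36.051·39 = 1406 N

1410 N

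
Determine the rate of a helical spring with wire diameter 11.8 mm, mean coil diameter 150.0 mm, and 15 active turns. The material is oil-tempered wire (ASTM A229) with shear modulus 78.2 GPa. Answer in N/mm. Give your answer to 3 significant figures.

3.74 N/mm

k = Gd⁴/(8D³N_a) = (78.2×10³ × 11.8⁴) / (8 × 150.0³ × 15)
  = 1.51612e+09 / 4.05e+08 = 3.7435 N/mm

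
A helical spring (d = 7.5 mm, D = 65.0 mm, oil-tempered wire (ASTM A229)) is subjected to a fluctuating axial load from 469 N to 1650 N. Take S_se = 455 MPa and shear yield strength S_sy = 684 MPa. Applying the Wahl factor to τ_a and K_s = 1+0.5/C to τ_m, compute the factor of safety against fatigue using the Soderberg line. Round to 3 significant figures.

0.808

C = D/d = 65.0/7.5 = 8.6667; K_W = (4C−1)/(4C−4)+0.615/C = 1.1688; K_s = 1+0.5/C = 1.0577
F_a = (F_max−F_min)/2 = 590.5 N; F_m = (F_max+F_min)/2 = 1059.5 N
τ_a = K_W·8F_aD/(πd³) = 1.1688 × 231.68 = 270.79 MPa
τ_m = K_s·8F_mD/(πd³) = 1.0577 × 415.69 = 439.67 MPa
Soderberg: 1/n_f = τ_a/S_se + τ_m/S_sy = 270.79/455 + 439.67/684 = 0.59513 + 0.64280 = 1.2379
n_f = 1/1.2379 = 0.8078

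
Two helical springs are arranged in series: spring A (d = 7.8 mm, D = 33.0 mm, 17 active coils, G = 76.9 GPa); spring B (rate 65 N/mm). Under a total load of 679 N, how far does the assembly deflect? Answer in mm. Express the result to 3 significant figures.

22.1 mm

k_A = Gd⁴/(8D³N_a) = (76.9×10³)(7.8⁴)/(8·33.0³·17) = 58.24 N/mm
Series: 1/k_eq = 1/58.24 + 1/65 = 0.032555; k_eq = 30.717 N/mm
δ = F/k_eq = 679/30.717 = 22.105 mm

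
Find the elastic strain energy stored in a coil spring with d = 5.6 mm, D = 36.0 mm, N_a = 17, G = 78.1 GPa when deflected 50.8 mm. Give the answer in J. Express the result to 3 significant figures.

15.6 J

k = Gd⁴/(8D³N_a) = (78.1×10³)(5.6⁴)/(8·36.0³·17) = 12.105 N/mm
U = ½kδ² = 0.5 × 12.105 × 50.8² = 15619 N·mm = 15.619 J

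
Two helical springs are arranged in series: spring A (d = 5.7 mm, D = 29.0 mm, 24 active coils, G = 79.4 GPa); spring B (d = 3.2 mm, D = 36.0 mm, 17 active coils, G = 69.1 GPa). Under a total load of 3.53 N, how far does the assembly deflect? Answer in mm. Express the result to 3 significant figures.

k_A = Gd⁴/(8D³N_a) = (79.4×10³)(5.7⁴)/(8·29.0³·24) = 17.899 N/mm
k_B = Gd⁴/(8D³N_a) = (69.1×10³)(3.2⁴)/(8·36.0³·17) = 1.1419 N/mm
Series: 1/k_eq = 1/17.899 + 1/1.1419 = 0.9316; k_eq = 1.0734 N/mm
δ = F/k_eq = 3.53/1.0734 = 3.2885 mm

3.29 mm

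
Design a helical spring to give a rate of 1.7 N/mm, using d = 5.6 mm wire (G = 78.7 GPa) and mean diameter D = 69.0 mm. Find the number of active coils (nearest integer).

17

N_a = Gd⁴/(8D³k) = (78.7×10³ × 5.6⁴)/(8 × 69.0³ × 1.7)
    = 7.73975e+07 / 4.46772e+06 = 17.32 → 17 coils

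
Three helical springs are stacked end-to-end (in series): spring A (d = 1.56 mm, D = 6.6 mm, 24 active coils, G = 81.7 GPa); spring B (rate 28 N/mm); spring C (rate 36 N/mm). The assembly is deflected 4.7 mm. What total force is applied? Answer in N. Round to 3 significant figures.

k_A = Gd⁴/(8D³N_a) = (81.7×10³)(1.56⁴)/(8·6.6³·24) = 8.7657 N/mm
Series: 1/k_eq = 1/8.7657 + 1/28 + 1/36 = 0.17757; k_eq = 5.6315 N/mm
F = k_eq·δ = 5.6315·4.7 = 26.468 N

26.5 N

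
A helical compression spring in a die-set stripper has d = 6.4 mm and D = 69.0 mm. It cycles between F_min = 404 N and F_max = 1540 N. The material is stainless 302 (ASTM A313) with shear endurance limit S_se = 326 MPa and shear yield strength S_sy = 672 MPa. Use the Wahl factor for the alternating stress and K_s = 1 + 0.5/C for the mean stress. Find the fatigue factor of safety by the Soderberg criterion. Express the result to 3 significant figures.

C = D/d = 69.0/6.4 = 10.7812; K_W = (4C−1)/(4C−4)+0.615/C = 1.1337; K_s = 1+0.5/C = 1.0464
F_a = (F_max−F_min)/2 = 568 N; F_m = (F_max+F_min)/2 = 972 N
τ_a = K_W·8F_aD/(πd³) = 1.1337 × 380.71 = 431.62 MPa
τ_m = K_s·8F_mD/(πd³) = 1.0464 × 651.5 = 681.72 MPa
Soderberg: 1/n_f = τ_a/S_se + τ_m/S_sy = 431.62/326 + 681.72/672 = 1.32399 + 1.01446 = 2.3385
n_f = 1/2.3385 = 0.4276

0.428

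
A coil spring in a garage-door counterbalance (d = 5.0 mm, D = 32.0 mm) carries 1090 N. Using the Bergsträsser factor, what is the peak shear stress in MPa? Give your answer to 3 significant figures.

Spring index C = D/d = 32.0/5.0 = 6.4000
K_B = (4C+2)/(4C−3) = 27.600/22.600 = 1.2212
τ₀ = 8FD/(πd³) = 8·1090·32.0/(π·5.0³) = 279040/392.7 = 710.57 MPa
τ_max = K·τ₀ = 1.2212 × 710.57 = 867.78 MPa

868 MPa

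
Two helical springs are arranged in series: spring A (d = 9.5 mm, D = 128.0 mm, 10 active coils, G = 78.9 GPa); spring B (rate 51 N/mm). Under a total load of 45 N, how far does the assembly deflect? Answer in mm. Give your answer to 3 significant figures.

k_A = Gd⁴/(8D³N_a) = (78.9×10³)(9.5⁴)/(8·128.0³·10) = 3.8305 N/mm
Series: 1/k_eq = 1/3.8305 + 1/51 = 0.28067; k_eq = 3.5629 N/mm
δ = F/k_eq = 45/3.5629 = 12.63 mm

12.6 mm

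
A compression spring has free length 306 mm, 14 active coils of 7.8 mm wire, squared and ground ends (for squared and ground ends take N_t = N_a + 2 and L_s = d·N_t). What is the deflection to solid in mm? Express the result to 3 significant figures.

N_t = 16; L_s = 7.8·16 = 124.8 mm
δ_solid = L₀ − L_s = 306 − 124.8 = 181.2 mm

181 mm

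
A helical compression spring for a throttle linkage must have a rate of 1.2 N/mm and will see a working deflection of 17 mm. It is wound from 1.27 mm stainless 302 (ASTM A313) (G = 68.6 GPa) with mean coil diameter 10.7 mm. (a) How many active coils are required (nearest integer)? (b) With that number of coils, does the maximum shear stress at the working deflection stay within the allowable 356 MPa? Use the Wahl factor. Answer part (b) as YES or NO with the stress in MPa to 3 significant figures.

(a) 15 coils; (b) YES, τ_max = 322 MPa

N_a = Gd⁴/(8D³k) = (68.6×10³)(1.27⁴)/(8·10.7³·1.2) = 15.17 → N_a = 15
Actual rate k = Gd⁴/(8D³·15) = 1.214 N/mm
Working load F = kδ = 1.214·17 = 20.637 N
C = 10.7/1.27 = 8.4252; K_W = (4C−1)/(4C−4)+0.615/C = 1.1740
τ_max = K_W·8FD/(πd³) = 1.1740·274.52 = 322.28 MPa
τ_max ≤ 356 MPa → acceptable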